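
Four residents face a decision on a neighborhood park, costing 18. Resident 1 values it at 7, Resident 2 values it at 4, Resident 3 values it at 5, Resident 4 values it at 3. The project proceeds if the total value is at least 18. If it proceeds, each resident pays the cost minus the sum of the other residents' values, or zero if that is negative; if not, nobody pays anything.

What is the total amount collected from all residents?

Total value 19 ≥ cost 18, so it is built.
Resident 1: others sum to 12; max(0, 18 - 12) = 6.
Resident 2: others sum to 15; max(0, 18 - 15) = 3.
Resident 3: others sum to 14; max(0, 18 - 14) = 4.
Resident 4: others sum to 16; max(0, 18 - 16) = 2.
Total collected = 6 + 3 + 4 + 2 = 15.

15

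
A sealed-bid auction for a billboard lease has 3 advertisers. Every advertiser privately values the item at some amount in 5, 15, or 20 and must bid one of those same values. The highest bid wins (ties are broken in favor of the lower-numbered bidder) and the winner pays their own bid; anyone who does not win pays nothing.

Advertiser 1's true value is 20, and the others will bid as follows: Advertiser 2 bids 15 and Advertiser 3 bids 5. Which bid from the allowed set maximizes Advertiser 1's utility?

Bid 5: loses, pays 0, utility 0.
Bid 15: wins, pays 15, utility 20 - 15 = 5.
Bid 20: wins, pays 20, utility 20 - 20 = 0.
The best choice is 15 with utility 5.

15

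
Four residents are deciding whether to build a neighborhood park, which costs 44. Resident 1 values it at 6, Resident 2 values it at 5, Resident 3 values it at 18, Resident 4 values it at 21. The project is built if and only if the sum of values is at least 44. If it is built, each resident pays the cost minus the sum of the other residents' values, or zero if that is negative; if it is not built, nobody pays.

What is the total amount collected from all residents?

27

Total value 50 ≥ cost 44, so it is built.
Resident 1: others sum to 44; max(0, 44 - 44) = 0.
Resident 2: others sum to 45; max(0, 44 - 45) = 0.
Resident 3: others sum to 32; max(0, 44 - 32) = 12.
Resident 4: others sum to 29; max(0, 44 - 29) = 15.
Total collected = 0 + 0 + 12 + 15 = 27.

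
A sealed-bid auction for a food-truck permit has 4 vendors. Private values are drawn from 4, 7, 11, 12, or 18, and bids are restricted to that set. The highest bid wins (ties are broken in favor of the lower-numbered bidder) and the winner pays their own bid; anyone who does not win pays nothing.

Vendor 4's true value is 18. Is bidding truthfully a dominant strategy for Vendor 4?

No

Consider the case where Vendor 1 bids 4, Vendor 2 bids 4 and Vendor 3 bids 4.
Truthful bid 18: wins, pays 18, utility 18 - 18 = 0.
Bid 7 instead: wins, pays 7, utility 18 - 7 = 11.
Since 11 > 0, bidding 7 is strictly better here, so truthful bidding is not dominant.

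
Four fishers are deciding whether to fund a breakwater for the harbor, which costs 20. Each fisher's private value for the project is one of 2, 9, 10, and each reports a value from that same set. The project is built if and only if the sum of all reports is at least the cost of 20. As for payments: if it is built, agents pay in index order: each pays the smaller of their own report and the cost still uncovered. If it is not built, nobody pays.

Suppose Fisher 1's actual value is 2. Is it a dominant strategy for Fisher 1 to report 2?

Yes

Check each profile of the others' reports and compare truth against every alternative report.
Others report (2, 2, 9): truth gives 0, best alternative gives -7.
Others report (2, 2, 10): truth gives 0, best alternative gives -7.
Others report (2, 9, 2): truth gives 0, best alternative gives -7.
Others report (2, 9, 9): truth gives 0, best alternative gives -7.
Others report (2, 9, 10): truth gives 0, best alternative gives -7.
Others report (2, 10, 2): truth gives 0, best alternative gives -7.
(Remaining 21 profiles checked similarly; truth is weakly best in each.)
In every case the truthful report is at least as good as any alternative, so it is a dominant strategy.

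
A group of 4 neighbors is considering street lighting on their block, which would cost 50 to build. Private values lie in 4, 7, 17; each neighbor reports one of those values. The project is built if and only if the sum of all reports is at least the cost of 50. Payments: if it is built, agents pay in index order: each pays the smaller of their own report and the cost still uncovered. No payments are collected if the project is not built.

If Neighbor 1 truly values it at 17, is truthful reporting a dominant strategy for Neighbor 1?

No

Consider the case where Neighbor 2 reports 17, Neighbor 3 reports 17 and Neighbor 4 reports 17.
Truthful report 17: project built, pays 17, utility 17 - 17 = 0.
Report 4 instead: project built, pays 4, utility 17 - 4 = 13.
Since 13 > 0, reporting 4 is strictly better here, so truthful reporting is not dominant.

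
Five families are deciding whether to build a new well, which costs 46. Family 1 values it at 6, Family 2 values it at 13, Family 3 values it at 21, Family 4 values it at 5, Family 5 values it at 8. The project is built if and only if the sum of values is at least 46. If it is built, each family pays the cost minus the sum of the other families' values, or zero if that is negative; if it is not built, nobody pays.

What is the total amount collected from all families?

Total value 53 ≥ cost 46, so it is built.
Family 1: others sum to 47; max(0, 46 - 47) = 0.
Family 2: others sum to 40; max(0, 46 - 40) = 6.
Family 3: others sum to 32; max(0, 46 - 32) = 14.
Family 4: others sum to 48; max(0, 46 - 48) = 0.
Family 5: others sum to 45; max(0, 46 - 45) = 1.
Total collected = 0 + 6 + 14 + 0 + 1 = 21.

21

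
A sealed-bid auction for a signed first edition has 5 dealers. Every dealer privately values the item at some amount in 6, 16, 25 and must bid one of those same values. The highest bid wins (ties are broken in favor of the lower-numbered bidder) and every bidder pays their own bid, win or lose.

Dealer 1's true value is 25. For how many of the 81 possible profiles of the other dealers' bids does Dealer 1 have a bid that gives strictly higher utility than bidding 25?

Others bid (6, 6, 6, 6): truth gives 0; bid 6 gives 19 > 0. Violating.
Others bid (6, 6, 6, 16): truth gives 0; bid 16 gives 9 > 0. Violating.
Others bid (6, 6, 16, 6): truth gives 0; bid 16 gives 9 > 0. Violating.
Others bid (6, 6, 16, 16): truth gives 0; bid 16 gives 9 > 0. Violating.
Others bid (6, 6, 6, 25): truth gives 0; no alternative beats it.
Others bid (6, 6, 16, 25): truth gives 0; no alternative beats it.
(Checking all 81 profiles: 16 have a profitable deviation, 65 do not.)

16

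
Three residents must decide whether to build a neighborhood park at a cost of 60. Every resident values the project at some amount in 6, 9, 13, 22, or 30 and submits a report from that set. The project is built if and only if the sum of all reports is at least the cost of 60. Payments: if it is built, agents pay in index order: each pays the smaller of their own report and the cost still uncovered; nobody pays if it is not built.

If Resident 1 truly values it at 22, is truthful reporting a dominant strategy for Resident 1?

No

Consider the case where Resident 2 reports 22 and Resident 3 reports 30.
Truthful report 22: project built, pays 22, utility 22 - 22 = 0.
Report 9 instead: project built, pays 9, utility 22 - 9 = 13.
Since 13 > 0, reporting 9 is strictly better here, so truthful reporting is not dominant.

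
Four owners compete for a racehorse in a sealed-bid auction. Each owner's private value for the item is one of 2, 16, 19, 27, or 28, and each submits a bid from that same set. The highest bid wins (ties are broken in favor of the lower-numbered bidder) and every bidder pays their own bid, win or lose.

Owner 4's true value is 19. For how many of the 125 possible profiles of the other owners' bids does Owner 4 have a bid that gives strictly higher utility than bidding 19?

Others bid (2, 2, 2): truth gives 0; bid 16 gives 3 > 0. Violating.
Others bid (2, 2, 19): truth gives -19; bid 2 gives -2 > -19. Violating.
Others bid (2, 2, 27): truth gives -19; bid 2 gives -2 > -19. Violating.
Others bid (2, 2, 28): truth gives -19; bid 2 gives -2 > -19. Violating.
Others bid (2, 2, 16): truth gives 0; no alternative beats it.
Others bid (2, 16, 2): truth gives 0; no alternative beats it.
(Checking all 125 profiles: 118 have a profitable deviation, 7 do not.)

118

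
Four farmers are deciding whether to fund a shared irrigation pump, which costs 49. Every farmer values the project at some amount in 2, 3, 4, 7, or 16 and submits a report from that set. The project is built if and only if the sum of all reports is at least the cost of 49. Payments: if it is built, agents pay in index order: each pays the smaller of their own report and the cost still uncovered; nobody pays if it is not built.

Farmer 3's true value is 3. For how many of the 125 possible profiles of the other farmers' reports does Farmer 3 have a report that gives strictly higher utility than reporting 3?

Others report (16, 16, 16): truth gives 0; report 2 gives 1 > 0. Violating.
Others report (2, 2, 2): truth gives 0; no alternative beats it.
Others report (2, 2, 3): truth gives 0; no alternative beats it.
(Checking all 125 profiles: 1 has a profitable deviation, 124 do not.)

1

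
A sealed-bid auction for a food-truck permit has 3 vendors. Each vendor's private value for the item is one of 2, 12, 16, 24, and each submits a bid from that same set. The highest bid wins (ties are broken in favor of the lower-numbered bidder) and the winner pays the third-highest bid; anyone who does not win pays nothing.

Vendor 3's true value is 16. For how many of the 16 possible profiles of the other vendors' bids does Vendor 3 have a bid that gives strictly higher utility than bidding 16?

Others bid (2, 16): truth gives 0; bid 24 gives 14 > 0. Violating.
Others bid (12, 16): truth gives 0; bid 24 gives 4 > 0. Violating.
Others bid (16, 2): truth gives 0; bid 24 gives 14 > 0. Violating.
Others bid (16, 12): truth gives 0; bid 24 gives 4 > 0. Violating.
Others bid (2, 2): truth gives 14; no alternative beats it.
Others bid (2, 12): truth gives 14; no alternative beats it.
(Checking all 16 profiles: 4 have a profitable deviation, 12 do not.)

4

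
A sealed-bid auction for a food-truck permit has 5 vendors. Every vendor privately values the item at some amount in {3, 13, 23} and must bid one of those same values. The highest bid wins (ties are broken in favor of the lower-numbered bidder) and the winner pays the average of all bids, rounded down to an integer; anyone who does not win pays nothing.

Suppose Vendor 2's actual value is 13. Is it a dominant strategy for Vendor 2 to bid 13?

Consider the case where Vendor 1 bids 3, Vendor 3 bids 3, Vendor 4 bids 3 and Vendor 5 bids 23.
Truthful bid 13: loses, pays 0, utility 0.
Bid 23 instead: wins, pays 11, utility 13 - 11 = 2.
Since 2 > 0, bidding 23 is strictly better here, so truthful bidding is not dominant.

No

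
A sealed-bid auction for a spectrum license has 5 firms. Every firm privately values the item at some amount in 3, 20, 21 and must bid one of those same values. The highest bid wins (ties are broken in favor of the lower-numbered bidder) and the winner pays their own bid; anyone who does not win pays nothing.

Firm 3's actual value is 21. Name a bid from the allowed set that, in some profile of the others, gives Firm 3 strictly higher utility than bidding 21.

20

Suppose Firm 1 bids 3, Firm 2 bids 3, Firm 4 bids 3 and Firm 5 bids 3.
Bid 21: wins, pays 21, utility 21 - 21 = 0.
Bid 20: wins, pays 20, utility 21 - 20 = 1.
So bidding 20 beats truth here (1 > 0).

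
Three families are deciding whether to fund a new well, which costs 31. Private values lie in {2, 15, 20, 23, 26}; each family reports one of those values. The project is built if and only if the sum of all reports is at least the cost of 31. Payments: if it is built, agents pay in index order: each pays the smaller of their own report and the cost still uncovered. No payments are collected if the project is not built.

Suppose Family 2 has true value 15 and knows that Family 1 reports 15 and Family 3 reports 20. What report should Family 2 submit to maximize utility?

Report 2: project built, pays 2, utility 15 - 2 = 13.
Report 15: project built, pays 15, utility 15 - 15 = 0.
Report 20: project built, pays 16, utility 15 - 16 = -1.
Report 23: project built, pays 16, utility 15 - 16 = -1.
Report 26: project built, pays 16, utility 15 - 16 = -1.
The best choice is 2 with utility 13.

2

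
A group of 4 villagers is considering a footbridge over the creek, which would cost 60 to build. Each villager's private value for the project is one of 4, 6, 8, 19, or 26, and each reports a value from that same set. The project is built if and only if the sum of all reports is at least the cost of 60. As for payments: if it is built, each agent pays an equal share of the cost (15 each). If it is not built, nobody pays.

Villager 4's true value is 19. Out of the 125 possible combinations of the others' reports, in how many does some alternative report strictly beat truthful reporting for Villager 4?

27

Others report (4, 4, 26): truth gives 0; report 26 gives 4 > 0. Violating.
Others report (4, 6, 26): truth gives 0; report 26 gives 4 > 0. Violating.
Others report (4, 8, 26): truth gives 0; report 26 gives 4 > 0. Violating.
Others report (4, 26, 4): truth gives 0; report 26 gives 4 > 0. Violating.
Others report (4, 4, 4): truth gives 0; no alternative beats it.
Others report (4, 4, 6): truth gives 0; no alternative beats it.
(Checking all 125 profiles: 27 have a profitable deviation, 98 do not.)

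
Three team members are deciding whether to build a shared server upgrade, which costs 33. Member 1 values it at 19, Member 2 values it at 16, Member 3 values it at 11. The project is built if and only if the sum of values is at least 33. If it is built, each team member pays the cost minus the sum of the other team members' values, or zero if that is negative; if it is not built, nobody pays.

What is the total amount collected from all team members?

9

Total value 46 ≥ cost 33, so it is built.
Member 1: others sum to 27; max(0, 33 - 27) = 6.
Member 2: others sum to 30; max(0, 33 - 30) = 3.
Member 3: others sum to 35; max(0, 33 - 35) = 0.
Total collected = 6 + 3 + 0 = 9.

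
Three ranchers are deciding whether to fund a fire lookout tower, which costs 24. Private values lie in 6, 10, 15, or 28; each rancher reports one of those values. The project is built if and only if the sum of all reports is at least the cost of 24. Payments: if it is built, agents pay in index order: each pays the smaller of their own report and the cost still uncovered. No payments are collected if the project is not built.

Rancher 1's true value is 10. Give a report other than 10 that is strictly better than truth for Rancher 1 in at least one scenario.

Suppose Rancher 2 reports 6 and Rancher 3 reports 15.
Report 10: project built, pays 10, utility 10 - 10 = 0.
Report 6: project built, pays 6, utility 10 - 6 = 4.
So reporting 6 beats truth here (4 > 0).

6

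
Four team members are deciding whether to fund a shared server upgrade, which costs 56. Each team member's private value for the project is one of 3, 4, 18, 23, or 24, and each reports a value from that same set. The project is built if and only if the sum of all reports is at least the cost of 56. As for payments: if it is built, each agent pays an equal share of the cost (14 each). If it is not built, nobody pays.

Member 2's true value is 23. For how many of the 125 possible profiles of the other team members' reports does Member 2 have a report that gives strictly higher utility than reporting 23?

Others report (4, 4, 24): truth gives 0; report 24 gives 9 > 0. Violating.
Others report (4, 24, 4): truth gives 0; report 24 gives 9 > 0. Violating.
Others report (24, 4, 4): truth gives 0; report 24 gives 9 > 0. Violating.
Others report (3, 3, 3): truth gives 0; no alternative beats it.
Others report (3, 3, 4): truth gives 0; no alternative beats it.
(Checking all 125 profiles: 3 have a profitable deviation, 122 do not.)

3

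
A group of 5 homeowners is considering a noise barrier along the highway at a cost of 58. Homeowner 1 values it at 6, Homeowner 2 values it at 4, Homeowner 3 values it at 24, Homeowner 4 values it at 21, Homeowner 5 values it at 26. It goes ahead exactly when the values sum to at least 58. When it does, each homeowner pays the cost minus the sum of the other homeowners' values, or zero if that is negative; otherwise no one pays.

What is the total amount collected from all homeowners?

4

Total value 81 ≥ cost 58, so it is built.
Homeowner 1: others sum to 75; max(0, 58 - 75) = 0.
Homeowner 2: others sum to 77; max(0, 58 - 77) = 0.
Homeowner 3: others sum to 57; max(0, 58 - 57) = 1.
Homeowner 4: others sum to 60; max(0, 58 - 60) = 0.
Homeowner 5: others sum to 55; max(0, 58 - 55) = 3.
Total collected = 0 + 0 + 1 + 0 + 3 = 4.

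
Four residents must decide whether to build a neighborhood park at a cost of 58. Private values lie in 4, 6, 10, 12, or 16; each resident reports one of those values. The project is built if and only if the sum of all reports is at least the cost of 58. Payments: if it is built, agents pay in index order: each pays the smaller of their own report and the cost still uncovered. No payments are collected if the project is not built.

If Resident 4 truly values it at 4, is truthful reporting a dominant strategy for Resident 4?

Check each profile of the others' reports and compare truth against every alternative report.
Others report (4, 4, 4): truth gives 0, best alternative gives 0.
Others report (4, 4, 6): truth gives 0, best alternative gives 0.
Others report (4, 4, 10): truth gives 0, best alternative gives 0.
Others report (4, 4, 12): truth gives 0, best alternative gives 0.
Others report (4, 4, 16): truth gives 0, best alternative gives 0.
Others report (4, 6, 4): truth gives 0, best alternative gives 0.
(Remaining 119 profiles checked similarly; truth is weakly best in each.)
In every case the truthful report is at least as good as any alternative, so it is a dominant strategy.

Yes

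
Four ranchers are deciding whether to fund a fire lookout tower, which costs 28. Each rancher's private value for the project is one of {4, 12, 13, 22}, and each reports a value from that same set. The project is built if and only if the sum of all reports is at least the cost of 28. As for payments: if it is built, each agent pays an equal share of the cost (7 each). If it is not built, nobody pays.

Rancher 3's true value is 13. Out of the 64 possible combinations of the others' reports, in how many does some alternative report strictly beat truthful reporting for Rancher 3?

Others report (4, 4, 4): truth gives 0; report 22 gives 6 > 0. Violating.
Others report (4, 4, 12): truth gives 6; no alternative beats it.
Others report (4, 4, 13): truth gives 6; no alternative beats it.
(Checking all 64 profiles: 1 has a profitable deviation, 63 do not.)

1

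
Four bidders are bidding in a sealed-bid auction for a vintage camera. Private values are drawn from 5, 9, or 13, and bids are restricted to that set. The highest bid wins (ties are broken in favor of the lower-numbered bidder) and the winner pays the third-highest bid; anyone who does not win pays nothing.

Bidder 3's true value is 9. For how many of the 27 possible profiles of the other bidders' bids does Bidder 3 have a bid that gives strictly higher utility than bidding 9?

Others bid (5, 5, 13): truth gives 0; bid 13 gives 4 > 0. Violating.
Others bid (5, 9, 5): truth gives 0; bid 13 gives 4 > 0. Violating.
Others bid (9, 5, 5): truth gives 0; bid 13 gives 4 > 0. Violating.
Others bid (5, 5, 5): truth gives 4; no alternative beats it.
Others bid (5, 5, 9): truth gives 4; no alternative beats it.
(Checking all 27 profiles: 3 have a profitable deviation, 24 do not.)

3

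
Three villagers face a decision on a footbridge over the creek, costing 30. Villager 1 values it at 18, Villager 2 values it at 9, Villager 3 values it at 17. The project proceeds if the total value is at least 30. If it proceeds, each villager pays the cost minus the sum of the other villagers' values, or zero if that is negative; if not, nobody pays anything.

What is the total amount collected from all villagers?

Total value 44 ≥ cost 30, so it is built.
Villager 1: others sum to 26; max(0, 30 - 26) = 4.
Villager 2: others sum to 35; max(0, 30 - 35) = 0.
Villager 3: others sum to 27; max(0, 30 - 27) = 3.
Total collected = 4 + 0 + 3 = 7.

7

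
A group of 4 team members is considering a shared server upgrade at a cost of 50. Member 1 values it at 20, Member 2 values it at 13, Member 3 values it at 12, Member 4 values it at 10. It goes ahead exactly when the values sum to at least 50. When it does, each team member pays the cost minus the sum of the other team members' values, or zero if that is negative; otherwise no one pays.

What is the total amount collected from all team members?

Total value 55 ≥ cost 50, so it is built.
Member 1: others sum to 35; max(0, 50 - 35) = 15.
Member 2: others sum to 42; max(0, 50 - 42) = 8.
Member 3: others sum to 43; max(0, 50 - 43) = 7.
Member 4: others sum to 45; max(0, 50 - 45) = 5.
Total collected = 15 + 8 + 7 + 5 = 35.

35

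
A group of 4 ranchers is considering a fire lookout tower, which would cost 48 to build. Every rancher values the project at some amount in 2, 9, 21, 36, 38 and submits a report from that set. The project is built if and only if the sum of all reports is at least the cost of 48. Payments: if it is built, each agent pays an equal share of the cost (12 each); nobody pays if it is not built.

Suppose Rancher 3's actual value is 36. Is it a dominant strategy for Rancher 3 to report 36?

Yes

Check each profile of the others' reports and compare truth against every alternative report.
Others report (2, 2, 9): truth gives 24, best alternative gives 24.
Others report (2, 2, 21): truth gives 24, best alternative gives 24.
Others report (2, 2, 36): truth gives 24, best alternative gives 24.
Others report (2, 2, 38): truth gives 24, best alternative gives 24.
Others report (2, 9, 2): truth gives 24, best alternative gives 24.
Others report (2, 9, 9): truth gives 24, best alternative gives 24.
(Remaining 119 profiles checked similarly; truth is weakly best in each.)
In every case the truthful report is at least as good as any alternative, so it is a dominant strategy.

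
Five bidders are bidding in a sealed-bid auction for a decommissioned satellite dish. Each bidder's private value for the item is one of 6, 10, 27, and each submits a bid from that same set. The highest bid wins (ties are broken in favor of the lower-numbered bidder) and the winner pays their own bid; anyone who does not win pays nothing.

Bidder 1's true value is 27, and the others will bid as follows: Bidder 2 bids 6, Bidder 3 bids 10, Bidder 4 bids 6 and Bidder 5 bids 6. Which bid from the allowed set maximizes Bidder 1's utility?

Bid 6: loses, pays 0, utility 0.
Bid 10: wins, pays 10, utility 27 - 10 = 17.
Bid 27: wins, pays 27, utility 27 - 27 = 0.
The best choice is 10 with utility 17.

10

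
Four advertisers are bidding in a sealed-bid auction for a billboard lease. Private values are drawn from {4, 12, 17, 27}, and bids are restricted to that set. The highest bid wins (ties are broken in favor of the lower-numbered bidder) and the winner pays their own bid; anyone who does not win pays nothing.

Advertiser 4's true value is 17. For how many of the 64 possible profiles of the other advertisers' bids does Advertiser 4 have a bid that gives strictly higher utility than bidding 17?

1

Others bid (4, 4, 4): truth gives 0; bid 12 gives 5 > 0. Violating.
Others bid (4, 4, 12): truth gives 0; no alternative beats it.
Others bid (4, 4, 17): truth gives 0; no alternative beats it.
(Checking all 64 profiles: 1 has a profitable deviation, 63 do not.)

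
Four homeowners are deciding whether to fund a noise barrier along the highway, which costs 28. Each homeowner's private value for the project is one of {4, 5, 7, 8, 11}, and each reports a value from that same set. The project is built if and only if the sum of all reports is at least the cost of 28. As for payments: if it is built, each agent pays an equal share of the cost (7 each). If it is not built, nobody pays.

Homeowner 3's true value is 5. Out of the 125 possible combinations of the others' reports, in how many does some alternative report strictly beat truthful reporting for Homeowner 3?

Others report (4, 8, 11): truth gives -2; report 4 gives 0 > -2. Violating.
Others report (4, 11, 8): truth gives -2; report 4 gives 0 > -2. Violating.
Others report (5, 7, 11): truth gives -2; report 4 gives 0 > -2. Violating.
Others report (5, 11, 7): truth gives -2; report 4 gives 0 > -2. Violating.
Others report (4, 4, 4): truth gives 0; no alternative beats it.
Others report (4, 4, 5): truth gives 0; no alternative beats it.
(Checking all 125 profiles: 15 have a profitable deviation, 110 do not.)

15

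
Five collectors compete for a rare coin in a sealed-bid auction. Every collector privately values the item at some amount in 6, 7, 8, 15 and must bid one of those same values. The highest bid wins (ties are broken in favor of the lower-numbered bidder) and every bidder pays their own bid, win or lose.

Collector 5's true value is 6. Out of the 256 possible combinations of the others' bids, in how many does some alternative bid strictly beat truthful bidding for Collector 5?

16

Others bid (6, 6, 6, 6): truth gives -6; bid 7 gives -1 > -6. Violating.
Others bid (6, 6, 6, 7): truth gives -6; bid 8 gives -2 > -6. Violating.
Others bid (6, 6, 7, 6): truth gives -6; bid 8 gives -2 > -6. Violating.
Others bid (6, 6, 7, 7): truth gives -6; bid 8 gives -2 > -6. Violating.
Others bid (6, 6, 6, 8): truth gives -6; no alternative beats it.
Others bid (6, 6, 6, 15): truth gives -6; no alternative beats it.
(Checking all 256 profiles: 16 have a profitable deviation, 240 do not.)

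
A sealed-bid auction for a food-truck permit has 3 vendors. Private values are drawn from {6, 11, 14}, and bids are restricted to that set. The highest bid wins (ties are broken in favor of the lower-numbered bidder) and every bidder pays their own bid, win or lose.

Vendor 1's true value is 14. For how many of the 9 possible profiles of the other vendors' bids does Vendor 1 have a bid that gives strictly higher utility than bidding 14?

4

Others bid (6, 6): truth gives 0; bid 6 gives 8 > 0. Violating.
Others bid (6, 11): truth gives 0; bid 11 gives 3 > 0. Violating.
Others bid (11, 6): truth gives 0; bid 11 gives 3 > 0. Violating.
Others bid (11, 11): truth gives 0; bid 11 gives 3 > 0. Violating.
Others bid (6, 14): truth gives 0; no alternative beats it.
Others bid (11, 14): truth gives 0; no alternative beats it.
(Checking all 9 profiles: 4 have a profitable deviation, 5 do not.)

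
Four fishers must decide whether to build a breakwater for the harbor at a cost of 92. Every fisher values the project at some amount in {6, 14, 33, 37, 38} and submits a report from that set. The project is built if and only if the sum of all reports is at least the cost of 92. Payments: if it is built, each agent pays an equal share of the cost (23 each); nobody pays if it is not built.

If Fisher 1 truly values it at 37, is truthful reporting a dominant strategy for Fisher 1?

Check each profile of the others' reports and compare truth against every alternative report.
Others report (6, 14, 37): truth gives 14, best alternative gives 14.
Others report (6, 14, 38): truth gives 14, best alternative gives 14.
Others report (6, 33, 33): truth gives 14, best alternative gives 14.
Others report (6, 33, 37): truth gives 14, best alternative gives 14.
Others report (6, 33, 38): truth gives 14, best alternative gives 14.
Others report (6, 37, 14): truth gives 14, best alternative gives 14.
(Remaining 119 profiles checked similarly; truth is weakly best in each.)
In every case the truthful report is at least as good as any alternative, so it is a dominant strategy.

Yes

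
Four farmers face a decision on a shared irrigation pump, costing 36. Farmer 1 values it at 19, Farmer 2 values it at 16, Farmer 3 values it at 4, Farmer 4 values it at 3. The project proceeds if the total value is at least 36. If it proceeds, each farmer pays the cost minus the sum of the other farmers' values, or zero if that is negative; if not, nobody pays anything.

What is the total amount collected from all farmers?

23

Total value 42 ≥ cost 36, so it is built.
Farmer 1: others sum to 23; max(0, 36 - 23) = 13.
Farmer 2: others sum to 26; max(0, 36 - 26) = 10.
Farmer 3: others sum to 38; max(0, 36 - 38) = 0.
Farmer 4: others sum to 39; max(0, 36 - 39) = 0.
Total collected = 13 + 10 + 0 + 0 = 23.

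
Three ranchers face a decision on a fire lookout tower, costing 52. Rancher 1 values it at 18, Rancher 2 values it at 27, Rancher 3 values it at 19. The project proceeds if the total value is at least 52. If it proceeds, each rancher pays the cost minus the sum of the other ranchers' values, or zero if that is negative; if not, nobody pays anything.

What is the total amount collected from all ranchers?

Total value 64 ≥ cost 52, so it is built.
Rancher 1: others sum to 46; max(0, 52 - 46) = 6.
Rancher 2: others sum to 37; max(0, 52 - 37) = 15.
Rancher 3: others sum to 45; max(0, 52 - 45) = 7.
Total collected = 6 + 15 + 7 = 28.

28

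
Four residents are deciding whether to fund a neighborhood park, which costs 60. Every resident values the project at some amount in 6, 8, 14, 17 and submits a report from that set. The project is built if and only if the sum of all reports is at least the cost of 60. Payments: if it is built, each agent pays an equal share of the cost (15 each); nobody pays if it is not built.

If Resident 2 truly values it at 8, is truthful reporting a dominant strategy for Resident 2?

Check each profile of the others' reports and compare truth against every alternative report.
Others report (6, 6, 6): truth gives 0, best alternative gives 0.
Others report (6, 6, 8): truth gives 0, best alternative gives 0.
Others report (6, 6, 14): truth gives 0, best alternative gives 0.
Others report (6, 6, 17): truth gives 0, best alternative gives 0.
Others report (6, 8, 6): truth gives 0, best alternative gives 0.
Others report (6, 8, 8): truth gives 0, best alternative gives 0.
(Remaining 58 profiles checked similarly; truth is weakly best in each.)
In every case the truthful report is at least as good as any alternative, so it is a dominant strategy.

Yes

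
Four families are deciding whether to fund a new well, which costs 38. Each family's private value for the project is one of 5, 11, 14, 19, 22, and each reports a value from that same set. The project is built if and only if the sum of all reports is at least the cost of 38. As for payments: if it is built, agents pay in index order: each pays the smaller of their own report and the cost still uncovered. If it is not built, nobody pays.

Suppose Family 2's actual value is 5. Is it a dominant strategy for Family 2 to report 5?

Yes

Check each profile of the others' reports and compare truth against every alternative report.
Others report (5, 5, 19): truth gives 0, best alternative gives -6.
Others report (5, 5, 22): truth gives 0, best alternative gives -6.
Others report (5, 11, 11): truth gives 0, best alternative gives -6.
Others report (5, 11, 14): truth gives 0, best alternative gives -6.
Others report (5, 11, 19): truth gives 0, best alternative gives -6.
Others report (5, 11, 22): truth gives 0, best alternative gives -6.
(Remaining 119 profiles checked similarly; truth is weakly best in each.)
In every case the truthful report is at least as good as any alternative, so it is a dominant strategy.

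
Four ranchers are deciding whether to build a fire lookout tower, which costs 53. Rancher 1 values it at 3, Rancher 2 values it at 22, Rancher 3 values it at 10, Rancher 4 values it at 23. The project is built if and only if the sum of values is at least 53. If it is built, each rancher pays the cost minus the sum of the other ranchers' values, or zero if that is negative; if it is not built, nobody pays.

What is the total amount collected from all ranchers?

Total value 58 ≥ cost 53, so it is built.
Rancher 1: others sum to 55; max(0, 53 - 55) = 0.
Rancher 2: others sum to 36; max(0, 53 - 36) = 17.
Rancher 3: others sum to 48; max(0, 53 - 48) = 5.
Rancher 4: others sum to 35; max(0, 53 - 35) = 18.
Total collected = 0 + 17 + 5 + 18 = 40.

40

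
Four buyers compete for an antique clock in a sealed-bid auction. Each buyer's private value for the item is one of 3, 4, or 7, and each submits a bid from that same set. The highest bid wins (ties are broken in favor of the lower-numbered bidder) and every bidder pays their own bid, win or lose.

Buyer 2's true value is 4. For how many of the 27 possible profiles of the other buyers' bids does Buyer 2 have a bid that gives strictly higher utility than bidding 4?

Others bid (3, 3, 7): truth gives -4; bid 3 gives -3 > -4. Violating.
Others bid (3, 4, 7): truth gives -4; bid 3 gives -3 > -4. Violating.
Others bid (3, 7, 3): truth gives -4; bid 3 gives -3 > -4. Violating.
Others bid (3, 7, 4): truth gives -4; bid 3 gives -3 > -4. Violating.
Others bid (3, 3, 3): truth gives 0; no alternative beats it.
Others bid (3, 3, 4): truth gives 0; no alternative beats it.
(Checking all 27 profiles: 23 have a profitable deviation, 4 do not.)

23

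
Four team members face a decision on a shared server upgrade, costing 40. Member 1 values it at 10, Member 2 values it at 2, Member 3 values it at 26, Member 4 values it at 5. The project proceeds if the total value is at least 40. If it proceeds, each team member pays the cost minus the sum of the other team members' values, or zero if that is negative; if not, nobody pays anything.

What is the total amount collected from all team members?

Total value 43 ≥ cost 40, so it is built.
Member 1: others sum to 33; max(0, 40 - 33) = 7.
Member 2: others sum to 41; max(0, 40 - 41) = 0.
Member 3: others sum to 17; max(0, 40 - 17) = 23.
Member 4: others sum to 38; max(0, 40 - 38) = 2.
Total collected = 7 + 0 + 23 + 2 = 32.

32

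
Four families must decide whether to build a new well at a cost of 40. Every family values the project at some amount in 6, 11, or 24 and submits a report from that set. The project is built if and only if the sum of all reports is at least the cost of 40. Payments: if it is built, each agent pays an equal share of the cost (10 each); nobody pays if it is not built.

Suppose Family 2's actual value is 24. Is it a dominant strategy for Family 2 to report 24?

Check each profile of the others' reports and compare truth against every alternative report.
Others report (6, 6, 6): truth gives 14, best alternative gives 0.
Others report (6, 6, 11): truth gives 14, best alternative gives 0.
Others report (6, 11, 6): truth gives 14, best alternative gives 0.
Others report (6, 11, 11): truth gives 14, best alternative gives 0.
Others report (11, 6, 6): truth gives 14, best alternative gives 0.
Others report (11, 6, 11): truth gives 14, best alternative gives 0.
(Remaining 21 profiles checked similarly; truth is weakly best in each.)
In every case the truthful report is at least as good as any alternative, so it is a dominant strategy.

Yes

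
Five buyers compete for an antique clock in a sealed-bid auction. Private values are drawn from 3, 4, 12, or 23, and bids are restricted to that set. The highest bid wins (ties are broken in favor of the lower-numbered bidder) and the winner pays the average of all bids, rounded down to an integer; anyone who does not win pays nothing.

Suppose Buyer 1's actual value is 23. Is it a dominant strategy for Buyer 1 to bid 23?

No

Consider the case where Buyer 2 bids 3, Buyer 3 bids 3, Buyer 4 bids 3 and Buyer 5 bids 3.
Truthful bid 23: wins, pays 7, utility 23 - 7 = 16.
Bid 3 instead: wins, pays 3, utility 23 - 3 = 20.
Since 20 > 16, bidding 3 is strictly better here, so truthful bidding is not dominant.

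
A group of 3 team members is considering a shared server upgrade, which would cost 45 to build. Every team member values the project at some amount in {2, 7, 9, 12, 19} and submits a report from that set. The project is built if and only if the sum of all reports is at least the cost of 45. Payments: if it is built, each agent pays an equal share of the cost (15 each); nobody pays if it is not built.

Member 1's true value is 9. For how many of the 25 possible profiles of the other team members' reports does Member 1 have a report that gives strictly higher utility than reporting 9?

Others report (19, 19): truth gives -6; report 2 gives 0 > -6. Violating.
Others report (2, 2): truth gives 0; no alternative beats it.
Others report (2, 7): truth gives 0; no alternative beats it.
(Checking all 25 profiles: 1 has a profitable deviation, 24 do not.)

1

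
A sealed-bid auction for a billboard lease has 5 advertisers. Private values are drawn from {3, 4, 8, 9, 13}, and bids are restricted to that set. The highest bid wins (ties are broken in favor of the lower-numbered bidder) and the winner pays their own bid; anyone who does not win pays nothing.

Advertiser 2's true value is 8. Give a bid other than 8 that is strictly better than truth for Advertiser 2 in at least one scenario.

4

Suppose Advertiser 1 bids 3, Advertiser 3 bids 3, Advertiser 4 bids 3 and Advertiser 5 bids 3.
Bid 8: wins, pays 8, utility 8 - 8 = 0.
Bid 4: wins, pays 4, utility 8 - 4 = 4.
So bidding 4 beats truth here (4 > 0).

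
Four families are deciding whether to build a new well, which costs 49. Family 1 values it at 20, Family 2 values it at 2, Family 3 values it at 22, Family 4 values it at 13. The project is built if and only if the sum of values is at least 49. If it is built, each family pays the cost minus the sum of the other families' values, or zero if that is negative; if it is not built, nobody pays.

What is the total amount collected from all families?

31

Total value 57 ≥ cost 49, so it is built.
Family 1: others sum to 37; max(0, 49 - 37) = 12.
Family 2: others sum to 55; max(0, 49 - 55) = 0.
Family 3: others sum to 35; max(0, 49 - 35) = 14.
Family 4: others sum to 44; max(0, 49 - 44) = 5.
Total collected = 12 + 0 + 14 + 5 = 31.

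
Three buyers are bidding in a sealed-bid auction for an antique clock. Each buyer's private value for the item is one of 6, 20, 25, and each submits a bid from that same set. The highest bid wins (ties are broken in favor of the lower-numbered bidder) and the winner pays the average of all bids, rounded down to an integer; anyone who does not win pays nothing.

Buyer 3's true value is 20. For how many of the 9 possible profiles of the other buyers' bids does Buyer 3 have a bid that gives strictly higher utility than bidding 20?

Others bid (6, 20): truth gives 0; bid 25 gives 3 > 0. Violating.
Others bid (20, 6): truth gives 0; bid 25 gives 3 > 0. Violating.
Others bid (6, 6): truth gives 10; no alternative beats it.
Others bid (6, 25): truth gives 0; no alternative beats it.
(Checking all 9 profiles: 2 have a profitable deviation, 7 do not.)

2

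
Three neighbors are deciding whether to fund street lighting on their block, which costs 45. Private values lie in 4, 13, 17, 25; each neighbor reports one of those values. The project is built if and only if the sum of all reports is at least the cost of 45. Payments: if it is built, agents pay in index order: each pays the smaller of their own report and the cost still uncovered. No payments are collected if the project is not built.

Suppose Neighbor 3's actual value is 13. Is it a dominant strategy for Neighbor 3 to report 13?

Yes

Check each profile of the others' reports and compare truth against every alternative report.
Others report (25, 25): truth gives 13, best alternative gives 13.
Others report (17, 25): truth gives 10, best alternative gives 10.
Others report (25, 17): truth gives 10, best alternative gives 10.
Others report (13, 25): truth gives 6, best alternative gives 6.
Others report (25, 13): truth gives 6, best alternative gives 6.
Others report (17, 17): truth gives 2, best alternative gives 2.
(Remaining 10 profiles checked similarly; truth is weakly best in each.)
In every case the truthful report is at least as good as any alternative, so it is a dominant strategy.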